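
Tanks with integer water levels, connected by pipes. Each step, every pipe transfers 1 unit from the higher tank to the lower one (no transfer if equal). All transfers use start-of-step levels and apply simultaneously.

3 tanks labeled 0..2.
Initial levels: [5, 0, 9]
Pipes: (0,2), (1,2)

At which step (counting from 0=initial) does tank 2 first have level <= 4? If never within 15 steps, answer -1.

Step 1: flows [2->0,2->1] -> levels [6 1 7]
Step 2: flows [2->0,2->1] -> levels [7 2 5]
Step 3: flows [0->2,2->1] -> levels [6 3 5]
Step 4: flows [0->2,2->1] -> levels [5 4 5]
Step 5: flows [0=2,2->1] -> levels [5 5 4]
Tank 2 first reaches <=4 at step 5

Answer: 5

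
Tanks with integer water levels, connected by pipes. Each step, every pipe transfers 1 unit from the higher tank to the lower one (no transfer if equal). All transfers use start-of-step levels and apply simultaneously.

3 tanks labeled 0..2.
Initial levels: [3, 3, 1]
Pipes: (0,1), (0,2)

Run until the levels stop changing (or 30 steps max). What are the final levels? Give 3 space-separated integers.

Answer: 3 2 2

Derivation:
Step 1: flows [0=1,0->2] -> levels [2 3 2]
Step 2: flows [1->0,0=2] -> levels [3 2 2]
Step 3: flows [0->1,0->2] -> levels [1 3 3]
Step 4: flows [1->0,2->0] -> levels [3 2 2]
  -> period-2 cycle: step 4 state = step 2 state; never stabilizes
  -> state at step 30: (30-2) mod 2 = 0, same as step 2 -> [3 2 2]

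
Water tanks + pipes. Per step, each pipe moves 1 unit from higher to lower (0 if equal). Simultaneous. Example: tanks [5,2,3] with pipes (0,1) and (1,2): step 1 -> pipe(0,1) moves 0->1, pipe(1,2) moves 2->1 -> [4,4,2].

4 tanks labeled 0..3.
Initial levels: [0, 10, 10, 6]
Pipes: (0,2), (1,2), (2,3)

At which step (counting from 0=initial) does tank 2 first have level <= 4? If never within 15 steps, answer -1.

Answer: -1

Derivation:
Step 1: flows [2->0,1=2,2->3] -> levels [1 10 8 7]
Step 2: flows [2->0,1->2,2->3] -> levels [2 9 7 8]
Step 3: flows [2->0,1->2,3->2] -> levels [3 8 8 7]
Step 4: flows [2->0,1=2,2->3] -> levels [4 8 6 8]
Step 5: flows [2->0,1->2,3->2] -> levels [5 7 7 7]
Step 6: flows [2->0,1=2,2=3] -> levels [6 7 6 7]
Step 7: flows [0=2,1->2,3->2] -> levels [6 6 8 6]
Step 8: flows [2->0,2->1,2->3] -> levels [7 7 5 7]
Step 9: flows [0->2,1->2,3->2] -> levels [6 6 8 6]
  -> period-2 cycle (repeats step 7); tank 2 never drops to <=4
Tank 2 never reaches <=4 within 15 steps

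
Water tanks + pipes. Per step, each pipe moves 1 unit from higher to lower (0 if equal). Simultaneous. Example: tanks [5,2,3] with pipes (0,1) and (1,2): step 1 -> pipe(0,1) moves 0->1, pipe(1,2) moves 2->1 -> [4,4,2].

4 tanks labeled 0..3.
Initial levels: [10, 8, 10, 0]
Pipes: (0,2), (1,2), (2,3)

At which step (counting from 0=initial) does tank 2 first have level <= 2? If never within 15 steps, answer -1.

Step 1: flows [0=2,2->1,2->3] -> levels [10 9 8 1]
Step 2: flows [0->2,1->2,2->3] -> levels [9 8 9 2]
Step 3: flows [0=2,2->1,2->3] -> levels [9 9 7 3]
Step 4: flows [0->2,1->2,2->3] -> levels [8 8 8 4]
Step 5: flows [0=2,1=2,2->3] -> levels [8 8 7 5]
Step 6: flows [0->2,1->2,2->3] -> levels [7 7 8 6]
Step 7: flows [2->0,2->1,2->3] -> levels [8 8 5 7]
Step 8: flows [0->2,1->2,3->2] -> levels [7 7 8 6]
  -> period-2 cycle (repeats step 6); tank 2 never drops to <=2
Tank 2 never reaches <=2 within 15 steps

Answer: -1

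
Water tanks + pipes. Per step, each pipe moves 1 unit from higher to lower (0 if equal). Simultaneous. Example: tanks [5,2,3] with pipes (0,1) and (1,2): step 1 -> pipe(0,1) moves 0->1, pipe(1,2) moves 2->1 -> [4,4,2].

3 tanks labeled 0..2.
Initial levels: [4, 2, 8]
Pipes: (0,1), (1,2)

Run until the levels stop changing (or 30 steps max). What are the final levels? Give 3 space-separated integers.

Answer: 5 4 5

Derivation:
Step 1: flows [0->1,2->1] -> levels [3 4 7]
Step 2: flows [1->0,2->1] -> levels [4 4 6]
Step 3: flows [0=1,2->1] -> levels [4 5 5]
Step 4: flows [1->0,1=2] -> levels [5 4 5]
Step 5: flows [0->1,2->1] -> levels [4 6 4]
Step 6: flows [1->0,1->2] -> levels [5 4 5]
  -> period-2 cycle: step 6 state = step 4 state; never stabilizes
  -> state at step 30: (30-4) mod 2 = 0, same as step 4 -> [5 4 5]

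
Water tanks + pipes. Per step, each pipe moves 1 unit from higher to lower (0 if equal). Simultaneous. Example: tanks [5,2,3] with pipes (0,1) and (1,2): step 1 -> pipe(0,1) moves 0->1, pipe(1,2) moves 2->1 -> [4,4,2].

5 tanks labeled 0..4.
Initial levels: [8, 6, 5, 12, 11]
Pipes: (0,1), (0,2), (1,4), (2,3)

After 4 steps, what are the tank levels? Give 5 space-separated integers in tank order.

Answer: 9 7 8 9 9

Derivation:
Step 1: flows [0->1,0->2,4->1,3->2] -> levels [6 8 7 11 10]
Step 2: flows [1->0,2->0,4->1,3->2] -> levels [8 8 7 10 9]
Step 3: flows [0=1,0->2,4->1,3->2] -> levels [7 9 9 9 8]
Step 4: flows [1->0,2->0,1->4,2=3] -> levels [9 7 8 9 9]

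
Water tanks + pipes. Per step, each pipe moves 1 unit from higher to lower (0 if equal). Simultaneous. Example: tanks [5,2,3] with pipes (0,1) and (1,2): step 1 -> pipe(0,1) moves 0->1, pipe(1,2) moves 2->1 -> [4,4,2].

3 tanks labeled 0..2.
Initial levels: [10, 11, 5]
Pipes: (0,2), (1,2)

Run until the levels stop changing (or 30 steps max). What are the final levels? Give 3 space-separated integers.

Step 1: flows [0->2,1->2] -> levels [9 10 7]
Step 2: flows [0->2,1->2] -> levels [8 9 9]
Step 3: flows [2->0,1=2] -> levels [9 9 8]
Step 4: flows [0->2,1->2] -> levels [8 8 10]
Step 5: flows [2->0,2->1] -> levels [9 9 8]
  -> period-2 cycle: step 5 state = step 3 state; never stabilizes
  -> state at step 30: (30-3) mod 2 = 1, same as step 4 -> [8 8 10]

Answer: 8 8 10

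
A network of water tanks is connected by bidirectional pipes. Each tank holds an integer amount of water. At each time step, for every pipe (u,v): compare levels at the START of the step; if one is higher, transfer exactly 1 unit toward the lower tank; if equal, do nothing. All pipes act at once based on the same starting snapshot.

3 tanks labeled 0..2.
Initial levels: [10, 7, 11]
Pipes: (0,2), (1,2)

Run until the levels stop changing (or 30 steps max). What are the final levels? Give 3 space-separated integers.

Answer: 10 10 8

Derivation:
Step 1: flows [2->0,2->1] -> levels [11 8 9]
Step 2: flows [0->2,2->1] -> levels [10 9 9]
Step 3: flows [0->2,1=2] -> levels [9 9 10]
Step 4: flows [2->0,2->1] -> levels [10 10 8]
Step 5: flows [0->2,1->2] -> levels [9 9 10]
  -> period-2 cycle: step 5 state = step 3 state; never stabilizes
  -> state at step 30: (30-3) mod 2 = 1, same as step 4 -> [10 10 8]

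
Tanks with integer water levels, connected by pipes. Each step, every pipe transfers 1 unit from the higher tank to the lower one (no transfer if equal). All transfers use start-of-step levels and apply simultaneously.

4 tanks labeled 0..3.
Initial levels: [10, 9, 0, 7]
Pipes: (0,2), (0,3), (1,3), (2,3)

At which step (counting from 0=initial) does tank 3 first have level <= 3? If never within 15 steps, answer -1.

Answer: -1

Derivation:
Step 1: flows [0->2,0->3,1->3,3->2] -> levels [8 8 2 8]
Step 2: flows [0->2,0=3,1=3,3->2] -> levels [7 8 4 7]
Step 3: flows [0->2,0=3,1->3,3->2] -> levels [6 7 6 7]
Step 4: flows [0=2,3->0,1=3,3->2] -> levels [7 7 7 5]
Step 5: flows [0=2,0->3,1->3,2->3] -> levels [6 6 6 8]
Step 6: flows [0=2,3->0,3->1,3->2] -> levels [7 7 7 5]
  -> period-2 cycle (repeats step 4); tank 3 never drops to <=3
Tank 3 never reaches <=3 within 15 steps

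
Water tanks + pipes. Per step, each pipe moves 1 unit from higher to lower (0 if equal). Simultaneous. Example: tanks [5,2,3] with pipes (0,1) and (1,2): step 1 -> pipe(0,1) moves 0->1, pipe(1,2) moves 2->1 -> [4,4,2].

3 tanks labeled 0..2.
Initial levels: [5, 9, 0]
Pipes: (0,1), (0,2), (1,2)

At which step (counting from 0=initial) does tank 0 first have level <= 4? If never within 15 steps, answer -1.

Answer: 3

Derivation:
Step 1: flows [1->0,0->2,1->2] -> levels [5 7 2]
Step 2: flows [1->0,0->2,1->2] -> levels [5 5 4]
Step 3: flows [0=1,0->2,1->2] -> levels [4 4 6]
Tank 0 first reaches <=4 at step 3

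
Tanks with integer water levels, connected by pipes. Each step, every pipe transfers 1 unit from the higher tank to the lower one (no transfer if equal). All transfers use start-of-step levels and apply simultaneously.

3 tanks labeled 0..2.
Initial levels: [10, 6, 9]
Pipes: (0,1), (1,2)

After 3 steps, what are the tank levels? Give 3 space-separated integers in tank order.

Answer: 9 7 9

Derivation:
Step 1: flows [0->1,2->1] -> levels [9 8 8]
Step 2: flows [0->1,1=2] -> levels [8 9 8]
Step 3: flows [1->0,1->2] -> levels [9 7 9]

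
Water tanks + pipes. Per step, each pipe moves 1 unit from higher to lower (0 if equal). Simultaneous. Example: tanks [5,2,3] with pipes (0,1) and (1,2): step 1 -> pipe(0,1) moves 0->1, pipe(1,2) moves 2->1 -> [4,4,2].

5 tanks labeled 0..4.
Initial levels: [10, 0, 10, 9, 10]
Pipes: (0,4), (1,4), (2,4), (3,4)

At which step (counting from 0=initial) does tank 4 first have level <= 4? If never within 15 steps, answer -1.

Answer: -1

Derivation:
Step 1: flows [0=4,4->1,2=4,4->3] -> levels [10 1 10 10 8]
Step 2: flows [0->4,4->1,2->4,3->4] -> levels [9 2 9 9 10]
Step 3: flows [4->0,4->1,4->2,4->3] -> levels [10 3 10 10 6]
Step 4: flows [0->4,4->1,2->4,3->4] -> levels [9 4 9 9 8]
Step 5: flows [0->4,4->1,2->4,3->4] -> levels [8 5 8 8 10]
Step 6: flows [4->0,4->1,4->2,4->3] -> levels [9 6 9 9 6]
Step 7: flows [0->4,1=4,2->4,3->4] -> levels [8 6 8 8 9]
Step 8: flows [4->0,4->1,4->2,4->3] -> levels [9 7 9 9 5]
Step 9: flows [0->4,1->4,2->4,3->4] -> levels [8 6 8 8 9]
  -> period-2 cycle (repeats step 7); tank 4 never drops to <=4
Tank 4 never reaches <=4 within 15 steps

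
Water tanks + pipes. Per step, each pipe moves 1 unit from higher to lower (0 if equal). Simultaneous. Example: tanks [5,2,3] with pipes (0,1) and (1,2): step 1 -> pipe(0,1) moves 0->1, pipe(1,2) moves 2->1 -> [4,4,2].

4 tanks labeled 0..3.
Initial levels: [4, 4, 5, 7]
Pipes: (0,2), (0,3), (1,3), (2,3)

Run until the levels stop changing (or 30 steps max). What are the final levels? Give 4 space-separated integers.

Answer: 4 4 5 7

Derivation:
Step 1: flows [2->0,3->0,3->1,3->2] -> levels [6 5 5 4]
Step 2: flows [0->2,0->3,1->3,2->3] -> levels [4 4 5 7]
  -> period-2 cycle: step 2 state = step 0 state; never stabilizes
  -> state at step 30: (30-0) mod 2 = 0, same as step 0 -> [4 4 5 7]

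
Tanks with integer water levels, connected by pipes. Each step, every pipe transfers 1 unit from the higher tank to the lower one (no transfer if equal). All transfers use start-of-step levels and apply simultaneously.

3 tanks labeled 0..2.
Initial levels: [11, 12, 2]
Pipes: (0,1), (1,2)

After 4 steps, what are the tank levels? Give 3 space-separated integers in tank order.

Step 1: flows [1->0,1->2] -> levels [12 10 3]
Step 2: flows [0->1,1->2] -> levels [11 10 4]
Step 3: flows [0->1,1->2] -> levels [10 10 5]
Step 4: flows [0=1,1->2] -> levels [10 9 6]

Answer: 10 9 6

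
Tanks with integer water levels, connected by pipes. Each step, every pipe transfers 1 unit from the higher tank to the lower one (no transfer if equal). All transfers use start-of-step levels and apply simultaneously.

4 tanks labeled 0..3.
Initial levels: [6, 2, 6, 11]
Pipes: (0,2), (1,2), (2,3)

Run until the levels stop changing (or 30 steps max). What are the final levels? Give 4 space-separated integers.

Step 1: flows [0=2,2->1,3->2] -> levels [6 3 6 10]
Step 2: flows [0=2,2->1,3->2] -> levels [6 4 6 9]
Step 3: flows [0=2,2->1,3->2] -> levels [6 5 6 8]
Step 4: flows [0=2,2->1,3->2] -> levels [6 6 6 7]
Step 5: flows [0=2,1=2,3->2] -> levels [6 6 7 6]
Step 6: flows [2->0,2->1,2->3] -> levels [7 7 4 7]
Step 7: flows [0->2,1->2,3->2] -> levels [6 6 7 6]
  -> period-2 cycle: step 7 state = step 5 state; never stabilizes
  -> state at step 30: (30-5) mod 2 = 1, same as step 6 -> [7 7 4 7]

Answer: 7 7 4 7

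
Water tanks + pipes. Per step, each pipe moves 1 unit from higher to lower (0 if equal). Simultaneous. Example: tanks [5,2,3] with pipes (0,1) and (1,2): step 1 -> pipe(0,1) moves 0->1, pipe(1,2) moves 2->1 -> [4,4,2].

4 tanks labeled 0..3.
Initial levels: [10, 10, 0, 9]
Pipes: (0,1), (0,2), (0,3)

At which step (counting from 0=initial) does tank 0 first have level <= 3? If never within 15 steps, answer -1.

Answer: -1

Derivation:
Step 1: flows [0=1,0->2,0->3] -> levels [8 10 1 10]
Step 2: flows [1->0,0->2,3->0] -> levels [9 9 2 9]
Step 3: flows [0=1,0->2,0=3] -> levels [8 9 3 9]
Step 4: flows [1->0,0->2,3->0] -> levels [9 8 4 8]
Step 5: flows [0->1,0->2,0->3] -> levels [6 9 5 9]
Step 6: flows [1->0,0->2,3->0] -> levels [7 8 6 8]
Step 7: flows [1->0,0->2,3->0] -> levels [8 7 7 7]
Step 8: flows [0->1,0->2,0->3] -> levels [5 8 8 8]
Step 9: flows [1->0,2->0,3->0] -> levels [8 7 7 7]
  -> period-2 cycle (repeats step 7); tank 0 never drops to <=3
Tank 0 never reaches <=3 within 15 steps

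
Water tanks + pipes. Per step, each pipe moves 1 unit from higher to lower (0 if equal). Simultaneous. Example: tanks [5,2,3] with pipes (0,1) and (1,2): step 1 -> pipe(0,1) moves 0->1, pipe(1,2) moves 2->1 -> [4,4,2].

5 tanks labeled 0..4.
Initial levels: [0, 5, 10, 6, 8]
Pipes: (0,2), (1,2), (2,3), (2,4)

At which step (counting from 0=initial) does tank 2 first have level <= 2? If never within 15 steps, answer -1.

Step 1: flows [2->0,2->1,2->3,2->4] -> levels [1 6 6 7 9]
Step 2: flows [2->0,1=2,3->2,4->2] -> levels [2 6 7 6 8]
Step 3: flows [2->0,2->1,2->3,4->2] -> levels [3 7 5 7 7]
Step 4: flows [2->0,1->2,3->2,4->2] -> levels [4 6 7 6 6]
Step 5: flows [2->0,2->1,2->3,2->4] -> levels [5 7 3 7 7]
Step 6: flows [0->2,1->2,3->2,4->2] -> levels [4 6 7 6 6]
  -> period-2 cycle (repeats step 4); tank 2 never drops to <=2
Tank 2 never reaches <=2 within 15 steps

Answer: -1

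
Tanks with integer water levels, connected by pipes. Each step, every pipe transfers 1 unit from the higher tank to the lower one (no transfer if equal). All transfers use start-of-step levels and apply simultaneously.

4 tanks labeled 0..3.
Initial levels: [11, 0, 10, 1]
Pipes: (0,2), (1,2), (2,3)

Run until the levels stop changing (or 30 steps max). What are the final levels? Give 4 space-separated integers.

Step 1: flows [0->2,2->1,2->3] -> levels [10 1 9 2]
Step 2: flows [0->2,2->1,2->3] -> levels [9 2 8 3]
Step 3: flows [0->2,2->1,2->3] -> levels [8 3 7 4]
Step 4: flows [0->2,2->1,2->3] -> levels [7 4 6 5]
Step 5: flows [0->2,2->1,2->3] -> levels [6 5 5 6]
Step 6: flows [0->2,1=2,3->2] -> levels [5 5 7 5]
Step 7: flows [2->0,2->1,2->3] -> levels [6 6 4 6]
Step 8: flows [0->2,1->2,3->2] -> levels [5 5 7 5]
  -> period-2 cycle: step 8 state = step 6 state; never stabilizes
  -> state at step 30: (30-6) mod 2 = 0, same as step 6 -> [5 5 7 5]

Answer: 5 5 7 5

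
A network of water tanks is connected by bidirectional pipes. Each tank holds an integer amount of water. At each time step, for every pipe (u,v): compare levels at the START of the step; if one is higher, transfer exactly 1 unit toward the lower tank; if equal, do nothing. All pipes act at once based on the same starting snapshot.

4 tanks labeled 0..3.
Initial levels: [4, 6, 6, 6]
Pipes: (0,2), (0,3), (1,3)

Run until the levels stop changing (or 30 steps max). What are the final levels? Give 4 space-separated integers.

Step 1: flows [2->0,3->0,1=3] -> levels [6 6 5 5]
Step 2: flows [0->2,0->3,1->3] -> levels [4 5 6 7]
Step 3: flows [2->0,3->0,3->1] -> levels [6 6 5 5]
  -> period-2 cycle: step 3 state = step 1 state; never stabilizes
  -> state at step 30: (30-1) mod 2 = 1, same as step 2 -> [4 5 6 7]

Answer: 4 5 6 7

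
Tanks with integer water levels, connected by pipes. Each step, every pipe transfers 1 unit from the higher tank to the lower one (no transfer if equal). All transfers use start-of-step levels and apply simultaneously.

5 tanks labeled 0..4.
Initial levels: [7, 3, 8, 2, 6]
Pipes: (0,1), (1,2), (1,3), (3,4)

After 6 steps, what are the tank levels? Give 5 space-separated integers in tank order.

Step 1: flows [0->1,2->1,1->3,4->3] -> levels [6 4 7 4 5]
Step 2: flows [0->1,2->1,1=3,4->3] -> levels [5 6 6 5 4]
Step 3: flows [1->0,1=2,1->3,3->4] -> levels [6 4 6 5 5]
Step 4: flows [0->1,2->1,3->1,3=4] -> levels [5 7 5 4 5]
Step 5: flows [1->0,1->2,1->3,4->3] -> levels [6 4 6 6 4]
Step 6: flows [0->1,2->1,3->1,3->4] -> levels [5 7 5 4 5]

Answer: 5 7 5 4 5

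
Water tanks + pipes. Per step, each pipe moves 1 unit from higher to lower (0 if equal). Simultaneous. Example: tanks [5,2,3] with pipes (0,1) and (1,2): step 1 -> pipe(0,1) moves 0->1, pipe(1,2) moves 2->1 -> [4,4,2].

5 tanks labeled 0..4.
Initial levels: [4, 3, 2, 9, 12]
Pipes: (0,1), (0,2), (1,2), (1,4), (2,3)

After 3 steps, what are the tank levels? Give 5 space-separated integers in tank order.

Answer: 5 4 6 6 9

Derivation:
Step 1: flows [0->1,0->2,1->2,4->1,3->2] -> levels [2 4 5 8 11]
Step 2: flows [1->0,2->0,2->1,4->1,3->2] -> levels [4 5 4 7 10]
Step 3: flows [1->0,0=2,1->2,4->1,3->2] -> levels [5 4 6 6 9]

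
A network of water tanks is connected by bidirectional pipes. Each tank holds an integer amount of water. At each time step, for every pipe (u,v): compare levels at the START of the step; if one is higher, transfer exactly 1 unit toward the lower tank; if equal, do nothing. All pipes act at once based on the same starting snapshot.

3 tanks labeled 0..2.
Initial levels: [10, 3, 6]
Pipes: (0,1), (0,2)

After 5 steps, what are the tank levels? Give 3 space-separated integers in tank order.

Step 1: flows [0->1,0->2] -> levels [8 4 7]
Step 2: flows [0->1,0->2] -> levels [6 5 8]
Step 3: flows [0->1,2->0] -> levels [6 6 7]
Step 4: flows [0=1,2->0] -> levels [7 6 6]
Step 5: flows [0->1,0->2] -> levels [5 7 7]

Answer: 5 7 7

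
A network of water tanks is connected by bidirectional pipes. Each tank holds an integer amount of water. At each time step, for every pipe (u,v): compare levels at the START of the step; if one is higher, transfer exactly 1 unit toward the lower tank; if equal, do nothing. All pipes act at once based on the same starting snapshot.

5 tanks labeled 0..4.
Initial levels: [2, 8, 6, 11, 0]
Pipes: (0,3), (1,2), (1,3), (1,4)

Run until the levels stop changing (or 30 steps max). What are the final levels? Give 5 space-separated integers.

Answer: 6 7 5 5 4

Derivation:
Step 1: flows [3->0,1->2,3->1,1->4] -> levels [3 7 7 9 1]
Step 2: flows [3->0,1=2,3->1,1->4] -> levels [4 7 7 7 2]
Step 3: flows [3->0,1=2,1=3,1->4] -> levels [5 6 7 6 3]
Step 4: flows [3->0,2->1,1=3,1->4] -> levels [6 6 6 5 4]
Step 5: flows [0->3,1=2,1->3,1->4] -> levels [5 4 6 7 5]
Step 6: flows [3->0,2->1,3->1,4->1] -> levels [6 7 5 5 4]
Step 7: flows [0->3,1->2,1->3,1->4] -> levels [5 4 6 7 5]
  -> period-2 cycle: step 7 state = step 5 state; never stabilizes
  -> state at step 30: (30-5) mod 2 = 1, same as step 6 -> [6 7 5 5 4]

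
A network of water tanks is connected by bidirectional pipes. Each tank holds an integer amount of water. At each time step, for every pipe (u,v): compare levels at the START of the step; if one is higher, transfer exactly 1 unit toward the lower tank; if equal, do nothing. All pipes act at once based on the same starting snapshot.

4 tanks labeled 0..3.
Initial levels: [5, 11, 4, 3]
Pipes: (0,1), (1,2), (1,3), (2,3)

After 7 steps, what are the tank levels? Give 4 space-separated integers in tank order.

Step 1: flows [1->0,1->2,1->3,2->3] -> levels [6 8 4 5]
Step 2: flows [1->0,1->2,1->3,3->2] -> levels [7 5 6 5]
Step 3: flows [0->1,2->1,1=3,2->3] -> levels [6 7 4 6]
Step 4: flows [1->0,1->2,1->3,3->2] -> levels [7 4 6 6]
Step 5: flows [0->1,2->1,3->1,2=3] -> levels [6 7 5 5]
Step 6: flows [1->0,1->2,1->3,2=3] -> levels [7 4 6 6]
  -> period-2 cycle: step 6 state = step 4 state
  -> state at step 7: (7-4) mod 2 = 1, same as step 5 -> [6 7 5 5]

Answer: 6 7 5 5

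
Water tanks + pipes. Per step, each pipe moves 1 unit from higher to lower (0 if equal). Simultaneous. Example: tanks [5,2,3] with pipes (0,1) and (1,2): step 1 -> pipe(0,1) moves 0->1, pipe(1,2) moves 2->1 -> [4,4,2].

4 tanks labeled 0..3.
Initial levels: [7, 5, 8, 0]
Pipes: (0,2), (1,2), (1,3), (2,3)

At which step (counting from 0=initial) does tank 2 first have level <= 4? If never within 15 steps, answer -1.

Step 1: flows [2->0,2->1,1->3,2->3] -> levels [8 5 5 2]
Step 2: flows [0->2,1=2,1->3,2->3] -> levels [7 4 5 4]
Step 3: flows [0->2,2->1,1=3,2->3] -> levels [6 5 4 5]
Tank 2 first reaches <=4 at step 3

Answer: 3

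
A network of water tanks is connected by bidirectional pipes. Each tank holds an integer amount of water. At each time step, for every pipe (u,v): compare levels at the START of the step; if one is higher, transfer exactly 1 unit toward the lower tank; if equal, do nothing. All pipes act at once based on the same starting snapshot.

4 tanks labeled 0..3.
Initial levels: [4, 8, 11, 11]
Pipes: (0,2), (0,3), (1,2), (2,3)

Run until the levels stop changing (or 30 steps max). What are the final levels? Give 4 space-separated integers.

Answer: 8 8 10 8

Derivation:
Step 1: flows [2->0,3->0,2->1,2=3] -> levels [6 9 9 10]
Step 2: flows [2->0,3->0,1=2,3->2] -> levels [8 9 9 8]
Step 3: flows [2->0,0=3,1=2,2->3] -> levels [9 9 7 9]
Step 4: flows [0->2,0=3,1->2,3->2] -> levels [8 8 10 8]
Step 5: flows [2->0,0=3,2->1,2->3] -> levels [9 9 7 9]
  -> period-2 cycle: step 5 state = step 3 state; never stabilizes
  -> state at step 30: (30-3) mod 2 = 1, same as step 4 -> [8 8 10 8]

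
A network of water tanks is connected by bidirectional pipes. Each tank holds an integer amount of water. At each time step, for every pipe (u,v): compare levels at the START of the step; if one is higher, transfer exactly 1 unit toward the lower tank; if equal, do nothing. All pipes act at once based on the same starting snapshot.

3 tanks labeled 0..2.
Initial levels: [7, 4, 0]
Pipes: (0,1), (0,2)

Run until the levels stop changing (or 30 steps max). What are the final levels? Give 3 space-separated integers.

Answer: 3 4 4

Derivation:
Step 1: flows [0->1,0->2] -> levels [5 5 1]
Step 2: flows [0=1,0->2] -> levels [4 5 2]
Step 3: flows [1->0,0->2] -> levels [4 4 3]
Step 4: flows [0=1,0->2] -> levels [3 4 4]
Step 5: flows [1->0,2->0] -> levels [5 3 3]
Step 6: flows [0->1,0->2] -> levels [3 4 4]
  -> period-2 cycle: step 6 state = step 4 state; never stabilizes
  -> state at step 30: (30-4) mod 2 = 0, same as step 4 -> [3 4 4]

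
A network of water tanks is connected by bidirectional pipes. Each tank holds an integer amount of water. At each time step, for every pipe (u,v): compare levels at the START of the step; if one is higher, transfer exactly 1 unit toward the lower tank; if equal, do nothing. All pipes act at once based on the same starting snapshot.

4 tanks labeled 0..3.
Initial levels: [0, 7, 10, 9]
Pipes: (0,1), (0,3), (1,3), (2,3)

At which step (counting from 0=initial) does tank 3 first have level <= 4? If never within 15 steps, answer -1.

Step 1: flows [1->0,3->0,3->1,2->3] -> levels [2 7 9 8]
Step 2: flows [1->0,3->0,3->1,2->3] -> levels [4 7 8 7]
Step 3: flows [1->0,3->0,1=3,2->3] -> levels [6 6 7 7]
Step 4: flows [0=1,3->0,3->1,2=3] -> levels [7 7 7 5]
Step 5: flows [0=1,0->3,1->3,2->3] -> levels [6 6 6 8]
Step 6: flows [0=1,3->0,3->1,3->2] -> levels [7 7 7 5]
  -> period-2 cycle (repeats step 4); tank 3 never drops to <=4
Tank 3 never reaches <=4 within 15 steps

Answer: -1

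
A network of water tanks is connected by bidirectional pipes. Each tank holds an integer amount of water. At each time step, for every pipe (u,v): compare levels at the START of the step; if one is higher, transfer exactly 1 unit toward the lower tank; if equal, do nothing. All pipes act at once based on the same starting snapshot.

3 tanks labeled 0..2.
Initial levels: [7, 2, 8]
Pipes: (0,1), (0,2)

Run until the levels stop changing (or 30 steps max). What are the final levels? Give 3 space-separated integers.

Answer: 5 6 6

Derivation:
Step 1: flows [0->1,2->0] -> levels [7 3 7]
Step 2: flows [0->1,0=2] -> levels [6 4 7]
Step 3: flows [0->1,2->0] -> levels [6 5 6]
Step 4: flows [0->1,0=2] -> levels [5 6 6]
Step 5: flows [1->0,2->0] -> levels [7 5 5]
Step 6: flows [0->1,0->2] -> levels [5 6 6]
  -> period-2 cycle: step 6 state = step 4 state; never stabilizes
  -> state at step 30: (30-4) mod 2 = 0, same as step 4 -> [5 6 6]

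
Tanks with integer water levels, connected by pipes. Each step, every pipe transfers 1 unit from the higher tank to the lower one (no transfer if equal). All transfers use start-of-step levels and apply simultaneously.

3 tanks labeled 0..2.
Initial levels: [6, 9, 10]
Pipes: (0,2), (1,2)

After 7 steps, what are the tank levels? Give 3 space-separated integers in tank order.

Answer: 8 8 9

Derivation:
Step 1: flows [2->0,2->1] -> levels [7 10 8]
Step 2: flows [2->0,1->2] -> levels [8 9 8]
Step 3: flows [0=2,1->2] -> levels [8 8 9]
Step 4: flows [2->0,2->1] -> levels [9 9 7]
Step 5: flows [0->2,1->2] -> levels [8 8 9]
  -> period-2 cycle: step 5 state = step 3 state
  -> state at step 7: (7-3) mod 2 = 0, same as step 3 -> [8 8 9]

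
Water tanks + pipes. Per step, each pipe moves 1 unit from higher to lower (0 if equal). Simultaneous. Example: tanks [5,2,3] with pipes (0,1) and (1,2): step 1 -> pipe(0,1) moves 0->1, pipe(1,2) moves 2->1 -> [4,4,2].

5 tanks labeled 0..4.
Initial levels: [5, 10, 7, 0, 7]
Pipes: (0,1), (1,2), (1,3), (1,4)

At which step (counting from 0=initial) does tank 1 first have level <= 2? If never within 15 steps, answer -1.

Answer: -1

Derivation:
Step 1: flows [1->0,1->2,1->3,1->4] -> levels [6 6 8 1 8]
Step 2: flows [0=1,2->1,1->3,4->1] -> levels [6 7 7 2 7]
Step 3: flows [1->0,1=2,1->3,1=4] -> levels [7 5 7 3 7]
Step 4: flows [0->1,2->1,1->3,4->1] -> levels [6 7 6 4 6]
Step 5: flows [1->0,1->2,1->3,1->4] -> levels [7 3 7 5 7]
Step 6: flows [0->1,2->1,3->1,4->1] -> levels [6 7 6 4 6]
  -> period-2 cycle (repeats step 4); tank 1 never drops to <=2
Tank 1 never reaches <=2 within 15 steps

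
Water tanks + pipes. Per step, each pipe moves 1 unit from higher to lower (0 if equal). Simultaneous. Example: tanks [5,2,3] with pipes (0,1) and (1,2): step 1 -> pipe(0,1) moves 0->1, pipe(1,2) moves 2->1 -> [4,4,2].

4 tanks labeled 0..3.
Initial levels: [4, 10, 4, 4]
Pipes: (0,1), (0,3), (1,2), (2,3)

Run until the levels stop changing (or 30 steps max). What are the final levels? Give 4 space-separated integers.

Step 1: flows [1->0,0=3,1->2,2=3] -> levels [5 8 5 4]
Step 2: flows [1->0,0->3,1->2,2->3] -> levels [5 6 5 6]
Step 3: flows [1->0,3->0,1->2,3->2] -> levels [7 4 7 4]
Step 4: flows [0->1,0->3,2->1,2->3] -> levels [5 6 5 6]
  -> period-2 cycle: step 4 state = step 2 state; never stabilizes
  -> state at step 30: (30-2) mod 2 = 0, same as step 2 -> [5 6 5 6]

Answer: 5 6 5 6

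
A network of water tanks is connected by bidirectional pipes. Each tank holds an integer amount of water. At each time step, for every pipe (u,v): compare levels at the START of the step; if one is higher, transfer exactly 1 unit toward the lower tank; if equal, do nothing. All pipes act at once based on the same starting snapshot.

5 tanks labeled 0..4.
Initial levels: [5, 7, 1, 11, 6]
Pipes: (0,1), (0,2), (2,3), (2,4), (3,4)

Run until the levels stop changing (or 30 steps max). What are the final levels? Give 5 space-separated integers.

Answer: 4 6 8 6 6

Derivation:
Step 1: flows [1->0,0->2,3->2,4->2,3->4] -> levels [5 6 4 9 6]
Step 2: flows [1->0,0->2,3->2,4->2,3->4] -> levels [5 5 7 7 6]
Step 3: flows [0=1,2->0,2=3,2->4,3->4] -> levels [6 5 5 6 8]
Step 4: flows [0->1,0->2,3->2,4->2,4->3] -> levels [4 6 8 6 6]
Step 5: flows [1->0,2->0,2->3,2->4,3=4] -> levels [6 5 5 7 7]
Step 6: flows [0->1,0->2,3->2,4->2,3=4] -> levels [4 6 8 6 6]
  -> period-2 cycle: step 6 state = step 4 state; never stabilizes
  -> state at step 30: (30-4) mod 2 = 0, same as step 4 -> [4 6 8 6 6]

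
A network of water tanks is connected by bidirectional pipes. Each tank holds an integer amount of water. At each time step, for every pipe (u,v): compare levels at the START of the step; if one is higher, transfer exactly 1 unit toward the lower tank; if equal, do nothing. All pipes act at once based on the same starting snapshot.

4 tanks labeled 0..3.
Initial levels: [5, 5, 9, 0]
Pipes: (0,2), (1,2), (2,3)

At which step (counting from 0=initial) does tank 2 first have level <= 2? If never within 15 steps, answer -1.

Answer: -1

Derivation:
Step 1: flows [2->0,2->1,2->3] -> levels [6 6 6 1]
Step 2: flows [0=2,1=2,2->3] -> levels [6 6 5 2]
Step 3: flows [0->2,1->2,2->3] -> levels [5 5 6 3]
Step 4: flows [2->0,2->1,2->3] -> levels [6 6 3 4]
Step 5: flows [0->2,1->2,3->2] -> levels [5 5 6 3]
  -> period-2 cycle (repeats step 3); tank 2 never drops to <=2
Tank 2 never reaches <=2 within 15 steps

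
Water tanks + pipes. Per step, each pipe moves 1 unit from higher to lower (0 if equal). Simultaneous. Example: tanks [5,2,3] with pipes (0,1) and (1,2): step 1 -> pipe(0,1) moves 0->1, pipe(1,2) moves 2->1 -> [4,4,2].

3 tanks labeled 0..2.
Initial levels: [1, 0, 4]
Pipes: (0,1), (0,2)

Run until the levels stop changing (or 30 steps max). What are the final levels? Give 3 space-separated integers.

Step 1: flows [0->1,2->0] -> levels [1 1 3]
Step 2: flows [0=1,2->0] -> levels [2 1 2]
Step 3: flows [0->1,0=2] -> levels [1 2 2]
Step 4: flows [1->0,2->0] -> levels [3 1 1]
Step 5: flows [0->1,0->2] -> levels [1 2 2]
  -> period-2 cycle: step 5 state = step 3 state; never stabilizes
  -> state at step 30: (30-3) mod 2 = 1, same as step 4 -> [3 1 1]

Answer: 3 1 1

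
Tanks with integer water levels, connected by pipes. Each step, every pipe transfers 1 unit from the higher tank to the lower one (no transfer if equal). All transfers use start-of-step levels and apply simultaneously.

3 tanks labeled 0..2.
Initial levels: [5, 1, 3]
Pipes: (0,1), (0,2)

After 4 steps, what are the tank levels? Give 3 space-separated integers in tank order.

Step 1: flows [0->1,0->2] -> levels [3 2 4]
Step 2: flows [0->1,2->0] -> levels [3 3 3]
Step 3: flows [0=1,0=2] -> levels [3 3 3]
  -> stable; steps 4..4 unchanged -> [3 3 3]

Answer: 3 3 3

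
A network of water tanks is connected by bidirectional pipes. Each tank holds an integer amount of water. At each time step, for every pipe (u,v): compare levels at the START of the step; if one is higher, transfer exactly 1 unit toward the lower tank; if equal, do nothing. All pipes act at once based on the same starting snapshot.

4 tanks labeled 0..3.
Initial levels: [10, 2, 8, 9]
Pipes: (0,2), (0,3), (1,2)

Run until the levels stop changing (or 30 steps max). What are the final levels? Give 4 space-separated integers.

Step 1: flows [0->2,0->3,2->1] -> levels [8 3 8 10]
Step 2: flows [0=2,3->0,2->1] -> levels [9 4 7 9]
Step 3: flows [0->2,0=3,2->1] -> levels [8 5 7 9]
Step 4: flows [0->2,3->0,2->1] -> levels [8 6 7 8]
Step 5: flows [0->2,0=3,2->1] -> levels [7 7 7 8]
Step 6: flows [0=2,3->0,1=2] -> levels [8 7 7 7]
Step 7: flows [0->2,0->3,1=2] -> levels [6 7 8 8]
Step 8: flows [2->0,3->0,2->1] -> levels [8 8 6 7]
Step 9: flows [0->2,0->3,1->2] -> levels [6 7 8 8]
  -> period-2 cycle: step 9 state = step 7 state; never stabilizes
  -> state at step 30: (30-7) mod 2 = 1, same as step 8 -> [8 8 6 7]

Answer: 8 8 6 7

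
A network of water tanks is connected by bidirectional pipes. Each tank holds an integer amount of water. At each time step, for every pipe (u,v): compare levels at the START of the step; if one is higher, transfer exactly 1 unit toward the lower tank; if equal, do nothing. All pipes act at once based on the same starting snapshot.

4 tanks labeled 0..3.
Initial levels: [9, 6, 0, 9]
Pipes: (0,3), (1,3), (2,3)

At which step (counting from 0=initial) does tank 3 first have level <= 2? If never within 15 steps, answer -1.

Step 1: flows [0=3,3->1,3->2] -> levels [9 7 1 7]
Step 2: flows [0->3,1=3,3->2] -> levels [8 7 2 7]
Step 3: flows [0->3,1=3,3->2] -> levels [7 7 3 7]
Step 4: flows [0=3,1=3,3->2] -> levels [7 7 4 6]
Step 5: flows [0->3,1->3,3->2] -> levels [6 6 5 7]
Step 6: flows [3->0,3->1,3->2] -> levels [7 7 6 4]
Step 7: flows [0->3,1->3,2->3] -> levels [6 6 5 7]
  -> period-2 cycle (repeats step 5); tank 3 never drops to <=2
Tank 3 never reaches <=2 within 15 steps

Answer: -1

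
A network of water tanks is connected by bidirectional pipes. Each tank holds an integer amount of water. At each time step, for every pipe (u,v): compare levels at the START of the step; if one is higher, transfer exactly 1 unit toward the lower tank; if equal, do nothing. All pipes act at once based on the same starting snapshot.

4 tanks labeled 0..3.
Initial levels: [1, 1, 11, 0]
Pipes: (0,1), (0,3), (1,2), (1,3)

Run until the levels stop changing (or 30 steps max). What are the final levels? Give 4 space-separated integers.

Answer: 3 5 3 2

Derivation:
Step 1: flows [0=1,0->3,2->1,1->3] -> levels [0 1 10 2]
Step 2: flows [1->0,3->0,2->1,3->1] -> levels [2 2 9 0]
Step 3: flows [0=1,0->3,2->1,1->3] -> levels [1 2 8 2]
Step 4: flows [1->0,3->0,2->1,1=3] -> levels [3 2 7 1]
Step 5: flows [0->1,0->3,2->1,1->3] -> levels [1 3 6 3]
Step 6: flows [1->0,3->0,2->1,1=3] -> levels [3 3 5 2]
Step 7: flows [0=1,0->3,2->1,1->3] -> levels [2 3 4 4]
Step 8: flows [1->0,3->0,2->1,3->1] -> levels [4 4 3 2]
Step 9: flows [0=1,0->3,1->2,1->3] -> levels [3 2 4 4]
Step 10: flows [0->1,3->0,2->1,3->1] -> levels [3 5 3 2]
Step 11: flows [1->0,0->3,1->2,1->3] -> levels [3 2 4 4]
  -> period-2 cycle: step 11 state = step 9 state; never stabilizes
  -> state at step 30: (30-9) mod 2 = 1, same as step 10 -> [3 5 3 2]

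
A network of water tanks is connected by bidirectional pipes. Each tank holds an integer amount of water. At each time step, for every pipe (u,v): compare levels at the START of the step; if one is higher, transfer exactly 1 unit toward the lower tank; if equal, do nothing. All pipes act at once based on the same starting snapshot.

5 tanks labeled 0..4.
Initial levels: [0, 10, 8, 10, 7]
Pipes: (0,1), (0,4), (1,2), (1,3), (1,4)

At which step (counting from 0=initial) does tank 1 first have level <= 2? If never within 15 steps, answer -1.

Step 1: flows [1->0,4->0,1->2,1=3,1->4] -> levels [2 7 9 10 7]
Step 2: flows [1->0,4->0,2->1,3->1,1=4] -> levels [4 8 8 9 6]
Step 3: flows [1->0,4->0,1=2,3->1,1->4] -> levels [6 7 8 8 6]
Step 4: flows [1->0,0=4,2->1,3->1,1->4] -> levels [7 7 7 7 7]
Step 5: flows [0=1,0=4,1=2,1=3,1=4] -> levels [7 7 7 7 7]
  -> stable; tank 1 stays at 7 > 2
Tank 1 never reaches <=2 within 15 steps

Answer: -1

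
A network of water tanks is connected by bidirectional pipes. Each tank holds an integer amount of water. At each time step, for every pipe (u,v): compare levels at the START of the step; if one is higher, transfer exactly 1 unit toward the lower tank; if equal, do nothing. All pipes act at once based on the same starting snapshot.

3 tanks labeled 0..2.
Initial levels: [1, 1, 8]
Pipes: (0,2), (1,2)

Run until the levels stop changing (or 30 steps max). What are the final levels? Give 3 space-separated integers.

Step 1: flows [2->0,2->1] -> levels [2 2 6]
Step 2: flows [2->0,2->1] -> levels [3 3 4]
Step 3: flows [2->0,2->1] -> levels [4 4 2]
Step 4: flows [0->2,1->2] -> levels [3 3 4]
  -> period-2 cycle: step 4 state = step 2 state; never stabilizes
  -> state at step 30: (30-2) mod 2 = 0, same as step 2 -> [3 3 4]

Answer: 3 3 4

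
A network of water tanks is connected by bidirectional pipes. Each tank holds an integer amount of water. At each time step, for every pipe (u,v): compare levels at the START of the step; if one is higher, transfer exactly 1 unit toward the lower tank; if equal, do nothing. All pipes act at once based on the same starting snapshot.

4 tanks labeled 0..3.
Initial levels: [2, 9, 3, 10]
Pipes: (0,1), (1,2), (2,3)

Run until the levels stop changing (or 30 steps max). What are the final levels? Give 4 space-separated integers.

Step 1: flows [1->0,1->2,3->2] -> levels [3 7 5 9]
Step 2: flows [1->0,1->2,3->2] -> levels [4 5 7 8]
Step 3: flows [1->0,2->1,3->2] -> levels [5 5 7 7]
Step 4: flows [0=1,2->1,2=3] -> levels [5 6 6 7]
Step 5: flows [1->0,1=2,3->2] -> levels [6 5 7 6]
Step 6: flows [0->1,2->1,2->3] -> levels [5 7 5 7]
Step 7: flows [1->0,1->2,3->2] -> levels [6 5 7 6]
  -> period-2 cycle: step 7 state = step 5 state; never stabilizes
  -> state at step 30: (30-5) mod 2 = 1, same as step 6 -> [5 7 5 7]

Answer: 5 7 5 7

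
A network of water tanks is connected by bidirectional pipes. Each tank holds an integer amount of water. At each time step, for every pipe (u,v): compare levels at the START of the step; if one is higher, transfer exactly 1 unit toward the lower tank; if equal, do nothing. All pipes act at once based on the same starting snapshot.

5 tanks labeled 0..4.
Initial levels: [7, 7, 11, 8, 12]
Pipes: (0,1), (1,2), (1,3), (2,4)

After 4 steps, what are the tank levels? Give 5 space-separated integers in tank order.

Answer: 9 8 9 9 10

Derivation:
Step 1: flows [0=1,2->1,3->1,4->2] -> levels [7 9 11 7 11]
Step 2: flows [1->0,2->1,1->3,2=4] -> levels [8 8 10 8 11]
Step 3: flows [0=1,2->1,1=3,4->2] -> levels [8 9 10 8 10]
Step 4: flows [1->0,2->1,1->3,2=4] -> levels [9 8 9 9 10]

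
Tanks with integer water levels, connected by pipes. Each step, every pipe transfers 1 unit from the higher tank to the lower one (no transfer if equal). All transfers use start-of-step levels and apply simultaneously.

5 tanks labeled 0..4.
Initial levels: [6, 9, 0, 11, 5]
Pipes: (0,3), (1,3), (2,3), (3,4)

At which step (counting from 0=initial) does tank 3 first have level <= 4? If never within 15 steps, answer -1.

Answer: 6

Derivation:
Step 1: flows [3->0,3->1,3->2,3->4] -> levels [7 10 1 7 6]
Step 2: flows [0=3,1->3,3->2,3->4] -> levels [7 9 2 6 7]
Step 3: flows [0->3,1->3,3->2,4->3] -> levels [6 8 3 8 6]
Step 4: flows [3->0,1=3,3->2,3->4] -> levels [7 8 4 5 7]
Step 5: flows [0->3,1->3,3->2,4->3] -> levels [6 7 5 7 6]
Step 6: flows [3->0,1=3,3->2,3->4] -> levels [7 7 6 4 7]
Tank 3 first reaches <=4 at step 6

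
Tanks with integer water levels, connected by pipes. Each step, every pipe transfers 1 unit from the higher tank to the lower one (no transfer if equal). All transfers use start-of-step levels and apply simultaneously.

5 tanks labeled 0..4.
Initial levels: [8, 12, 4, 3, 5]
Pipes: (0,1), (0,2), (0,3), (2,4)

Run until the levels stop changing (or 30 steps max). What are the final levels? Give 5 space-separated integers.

Answer: 5 8 7 7 5

Derivation:
Step 1: flows [1->0,0->2,0->3,4->2] -> levels [7 11 6 4 4]
Step 2: flows [1->0,0->2,0->3,2->4] -> levels [6 10 6 5 5]
Step 3: flows [1->0,0=2,0->3,2->4] -> levels [6 9 5 6 6]
Step 4: flows [1->0,0->2,0=3,4->2] -> levels [6 8 7 6 5]
Step 5: flows [1->0,2->0,0=3,2->4] -> levels [8 7 5 6 6]
Step 6: flows [0->1,0->2,0->3,4->2] -> levels [5 8 7 7 5]
Step 7: flows [1->0,2->0,3->0,2->4] -> levels [8 7 5 6 6]
  -> period-2 cycle: step 7 state = step 5 state; never stabilizes
  -> state at step 30: (30-5) mod 2 = 1, same as step 6 -> [5 8 7 7 5]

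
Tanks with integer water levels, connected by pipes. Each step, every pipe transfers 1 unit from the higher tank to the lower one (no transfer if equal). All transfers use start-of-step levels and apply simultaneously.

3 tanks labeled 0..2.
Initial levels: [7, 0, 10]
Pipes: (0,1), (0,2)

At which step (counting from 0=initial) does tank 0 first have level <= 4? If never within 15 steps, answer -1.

Answer: -1

Derivation:
Step 1: flows [0->1,2->0] -> levels [7 1 9]
Step 2: flows [0->1,2->0] -> levels [7 2 8]
Step 3: flows [0->1,2->0] -> levels [7 3 7]
Step 4: flows [0->1,0=2] -> levels [6 4 7]
Step 5: flows [0->1,2->0] -> levels [6 5 6]
Step 6: flows [0->1,0=2] -> levels [5 6 6]
Step 7: flows [1->0,2->0] -> levels [7 5 5]
Step 8: flows [0->1,0->2] -> levels [5 6 6]
  -> period-2 cycle (repeats step 6); tank 0 never drops to <=4
Tank 0 never reaches <=4 within 15 steps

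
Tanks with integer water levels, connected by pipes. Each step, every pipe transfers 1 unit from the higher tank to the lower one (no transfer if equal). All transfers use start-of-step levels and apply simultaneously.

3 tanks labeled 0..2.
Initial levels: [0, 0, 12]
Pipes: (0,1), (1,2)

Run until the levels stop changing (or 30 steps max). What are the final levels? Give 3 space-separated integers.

Answer: 4 4 4

Derivation:
Step 1: flows [0=1,2->1] -> levels [0 1 11]
Step 2: flows [1->0,2->1] -> levels [1 1 10]
Step 3: flows [0=1,2->1] -> levels [1 2 9]
Step 4: flows [1->0,2->1] -> levels [2 2 8]
Step 5: flows [0=1,2->1] -> levels [2 3 7]
Step 6: flows [1->0,2->1] -> levels [3 3 6]
Step 7: flows [0=1,2->1] -> levels [3 4 5]
Step 8: flows [1->0,2->1] -> levels [4 4 4]
Step 9: flows [0=1,1=2] -> levels [4 4 4]
  -> stable (no change)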